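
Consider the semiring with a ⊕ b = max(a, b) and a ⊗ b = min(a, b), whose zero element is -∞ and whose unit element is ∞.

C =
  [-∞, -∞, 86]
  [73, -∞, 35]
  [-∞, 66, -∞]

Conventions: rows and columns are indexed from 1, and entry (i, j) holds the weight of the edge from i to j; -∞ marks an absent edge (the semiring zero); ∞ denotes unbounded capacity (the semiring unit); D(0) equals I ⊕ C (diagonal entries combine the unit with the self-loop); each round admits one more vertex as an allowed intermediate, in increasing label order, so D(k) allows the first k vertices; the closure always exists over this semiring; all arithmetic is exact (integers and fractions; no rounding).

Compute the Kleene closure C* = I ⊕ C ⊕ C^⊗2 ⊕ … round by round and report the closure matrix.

D(0):
  [∞, -∞, 86]
  [73, ∞, 35]
  [-∞, 66, ∞]
D(1):
  [∞, -∞, 86]
  [73, ∞, 73]
  [-∞, 66, ∞]
D(2):
  [∞, -∞, 86]
  [73, ∞, 73]
  [66, 66, ∞]
D(3):
  [∞, 66, 86]
  [73, ∞, 73]
  [66, 66, ∞]
Answer: C* = [[∞, 66, 86], [73, ∞, 73], [66, 66, ∞]]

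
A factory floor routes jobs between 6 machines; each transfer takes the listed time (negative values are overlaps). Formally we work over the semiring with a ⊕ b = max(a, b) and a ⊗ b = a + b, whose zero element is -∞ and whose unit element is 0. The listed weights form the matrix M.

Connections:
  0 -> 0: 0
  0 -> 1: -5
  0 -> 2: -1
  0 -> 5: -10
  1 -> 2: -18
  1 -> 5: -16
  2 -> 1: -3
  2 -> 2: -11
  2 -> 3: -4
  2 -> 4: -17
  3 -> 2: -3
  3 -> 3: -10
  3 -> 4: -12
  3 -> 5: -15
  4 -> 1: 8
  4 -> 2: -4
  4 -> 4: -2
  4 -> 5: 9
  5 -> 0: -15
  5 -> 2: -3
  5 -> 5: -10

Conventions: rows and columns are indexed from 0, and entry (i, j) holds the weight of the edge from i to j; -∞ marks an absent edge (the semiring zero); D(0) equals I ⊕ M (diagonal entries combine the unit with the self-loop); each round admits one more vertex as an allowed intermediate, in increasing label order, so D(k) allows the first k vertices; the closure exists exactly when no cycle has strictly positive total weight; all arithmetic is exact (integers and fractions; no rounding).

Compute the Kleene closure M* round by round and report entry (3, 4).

D(0):
  [0, -5, -1, -∞, -∞, -10]
  [-∞, 0, -18, -∞, -∞, -16]
  [-∞, -3, 0, -4, -17, -∞]
  [-∞, -∞, -3, 0, -12, -15]
  [-∞, 8, -4, -∞, 0, 9]
  [-15, -∞, -3, -∞, -∞, 0]
D(1):
  [0, -5, -1, -∞, -∞, -10]
  [-∞, 0, -18, -∞, -∞, -16]
  [-∞, -3, 0, -4, -17, -∞]
  [-∞, -∞, -3, 0, -12, -15]
  [-∞, 8, -4, -∞, 0, 9]
  [-15, -20, -3, -∞, -∞, 0]
D(2):
  [0, -5, -1, -∞, -∞, -10]
  [-∞, 0, -18, -∞, -∞, -16]
  [-∞, -3, 0, -4, -17, -19]
  [-∞, -∞, -3, 0, -12, -15]
  [-∞, 8, -4, -∞, 0, 9]
  [-15, -20, -3, -∞, -∞, 0]
D(3):
  [0, -4, -1, -5, -18, -10]
  [-∞, 0, -18, -22, -35, -16]
  [-∞, -3, 0, -4, -17, -19]
  [-∞, -6, -3, 0, -12, -15]
  [-∞, 8, -4, -8, 0, 9]
  [-15, -6, -3, -7, -20, 0]
D(4):
  [0, -4, -1, -5, -17, -10]
  [-∞, 0, -18, -22, -34, -16]
  [-∞, -3, 0, -4, -16, -19]
  [-∞, -6, -3, 0, -12, -15]
  [-∞, 8, -4, -8, 0, 9]
  [-15, -6, -3, -7, -19, 0]
D(5):
  [0, -4, -1, -5, -17, -8]
  [-∞, 0, -18, -22, -34, -16]
  [-∞, -3, 0, -4, -16, -7]
  [-∞, -4, -3, 0, -12, -3]
  [-∞, 8, -4, -8, 0, 9]
  [-15, -6, -3, -7, -19, 0]
D(6):
  [0, -4, -1, -5, -17, -8]
  [-31, 0, -18, -22, -34, -16]
  [-22, -3, 0, -4, -16, -7]
  [-18, -4, -3, 0, -12, -3]
  [-6, 8, 6, 2, 0, 9]
  [-15, -6, -3, -7, -19, 0]
Answer: M*[3][4] = -12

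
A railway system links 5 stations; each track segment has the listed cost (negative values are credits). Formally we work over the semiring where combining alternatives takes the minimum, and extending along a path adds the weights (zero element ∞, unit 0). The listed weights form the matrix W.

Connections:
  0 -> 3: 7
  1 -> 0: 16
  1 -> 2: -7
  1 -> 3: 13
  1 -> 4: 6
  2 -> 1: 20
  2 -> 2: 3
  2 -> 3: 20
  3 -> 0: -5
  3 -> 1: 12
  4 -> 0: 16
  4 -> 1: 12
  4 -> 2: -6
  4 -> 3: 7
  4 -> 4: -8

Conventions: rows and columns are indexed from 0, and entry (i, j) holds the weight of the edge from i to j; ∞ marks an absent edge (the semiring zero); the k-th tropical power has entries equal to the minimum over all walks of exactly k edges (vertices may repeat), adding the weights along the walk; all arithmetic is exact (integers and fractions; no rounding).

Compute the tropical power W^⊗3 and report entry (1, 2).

W^⊗2:
  [2, 19, ∞, ∞, ∞]
  [8, 13, -4, 13, -2]
  [15, 23, 6, 23, 26]
  [28, ∞, 5, 2, 18]
  [2, 4, -14, -1, -16]
W^⊗3:
  [35, ∞, 12, 9, 25]
  [8, 10, -8, 5, -10]
  [18, 26, 9, 22, 18]
  [-3, 14, 8, 25, 10]
  [-6, -4, -22, -9, -24]
Key observation: the optimum is the walk 1->4->4->2, with weight 6 + (-8) + (-6) = -8.
Optimal value attained by: walk 1->4->4->2.
Answer: (W^⊗3)[1][2] = -8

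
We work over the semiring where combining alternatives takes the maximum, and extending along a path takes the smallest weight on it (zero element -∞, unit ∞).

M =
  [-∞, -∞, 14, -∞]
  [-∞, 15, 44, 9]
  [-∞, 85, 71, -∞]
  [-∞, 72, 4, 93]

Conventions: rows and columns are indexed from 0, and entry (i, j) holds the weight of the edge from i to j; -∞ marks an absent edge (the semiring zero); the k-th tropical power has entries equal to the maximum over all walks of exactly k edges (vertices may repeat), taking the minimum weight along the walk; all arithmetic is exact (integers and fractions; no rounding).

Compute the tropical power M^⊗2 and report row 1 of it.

M^⊗2:
  [-∞, 14, 14, -∞]
  [-∞, 44, 44, 9]
  [-∞, 71, 71, 9]
  [-∞, 72, 44, 93]
Answer: row 1 of M^⊗2 = [-∞, 44, 44, 9]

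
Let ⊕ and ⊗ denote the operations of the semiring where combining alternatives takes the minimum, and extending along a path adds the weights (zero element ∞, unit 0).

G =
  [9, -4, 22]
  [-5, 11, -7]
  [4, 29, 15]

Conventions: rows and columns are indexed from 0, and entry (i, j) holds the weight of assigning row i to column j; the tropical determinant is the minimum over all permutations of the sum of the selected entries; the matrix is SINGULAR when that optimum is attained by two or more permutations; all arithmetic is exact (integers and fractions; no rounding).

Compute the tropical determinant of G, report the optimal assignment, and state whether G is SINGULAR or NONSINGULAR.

σ = (0, 1, 2): 9 + 11 + 15 = 35
σ = (0, 2, 1): 9 + (-7) + 29 = 31
σ = (1, 0, 2): (-4) + (-5) + 15 = 6
σ = (1, 2, 0): (-4) + (-7) + 4 = -7
σ = (2, 0, 1): 22 + (-5) + 29 = 46
σ = (2, 1, 0): 22 + 11 + 4 = 37
Optimal value attained by: σ = (1, 2, 0).
Answer: det⊕(G) = -7; verdict: NONSINGULAR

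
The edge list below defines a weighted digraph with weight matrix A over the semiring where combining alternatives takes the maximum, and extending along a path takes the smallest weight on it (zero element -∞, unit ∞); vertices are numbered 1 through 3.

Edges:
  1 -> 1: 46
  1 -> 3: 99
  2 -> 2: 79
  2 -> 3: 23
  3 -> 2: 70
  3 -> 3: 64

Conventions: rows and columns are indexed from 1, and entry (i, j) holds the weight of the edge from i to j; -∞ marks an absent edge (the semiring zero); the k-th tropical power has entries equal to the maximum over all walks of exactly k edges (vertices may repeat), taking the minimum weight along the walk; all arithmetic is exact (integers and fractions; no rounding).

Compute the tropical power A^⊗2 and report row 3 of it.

A^⊗2:
  [46, 70, 64]
  [-∞, 79, 23]
  [-∞, 70, 64]
Answer: row 3 of A^⊗2 = [-∞, 70, 64]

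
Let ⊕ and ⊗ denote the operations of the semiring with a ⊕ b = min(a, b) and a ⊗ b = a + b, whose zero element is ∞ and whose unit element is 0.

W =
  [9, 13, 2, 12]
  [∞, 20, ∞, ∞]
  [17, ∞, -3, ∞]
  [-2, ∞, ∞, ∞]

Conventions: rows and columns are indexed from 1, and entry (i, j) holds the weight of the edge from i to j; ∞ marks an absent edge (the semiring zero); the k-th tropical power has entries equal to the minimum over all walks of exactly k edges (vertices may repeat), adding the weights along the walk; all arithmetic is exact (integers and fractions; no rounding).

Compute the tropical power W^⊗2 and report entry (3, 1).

W^⊗2:
  [10, 22, -1, 21]
  [∞, 40, ∞, ∞]
  [14, 30, -6, 29]
  [7, 11, 0, 10]
Key observation: the optimum is the walk 3->3->1, with weight (-3) + 17 = 14.
Optimal value attained by: walk 3->3->1.
Answer: (W^⊗2)[3][1] = 14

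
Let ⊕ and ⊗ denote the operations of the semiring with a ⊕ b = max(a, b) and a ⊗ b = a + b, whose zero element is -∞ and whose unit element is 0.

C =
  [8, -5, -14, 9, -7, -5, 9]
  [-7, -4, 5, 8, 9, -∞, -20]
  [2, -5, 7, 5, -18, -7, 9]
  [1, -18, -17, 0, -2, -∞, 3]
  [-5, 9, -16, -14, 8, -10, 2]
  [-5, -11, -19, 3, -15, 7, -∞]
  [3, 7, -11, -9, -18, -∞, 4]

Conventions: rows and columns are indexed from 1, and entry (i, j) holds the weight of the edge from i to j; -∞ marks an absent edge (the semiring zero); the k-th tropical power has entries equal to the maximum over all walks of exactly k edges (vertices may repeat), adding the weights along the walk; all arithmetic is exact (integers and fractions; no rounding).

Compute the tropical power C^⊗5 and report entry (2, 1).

C^⊗2:
  [16, 16, 0, 17, 7, 3, 17]
  [9, 18, 12, 10, 17, -1, 14]
  [12, 16, 14, 12, 4, 0, 16]
  [9, 10, -8, 10, 6, -4, 10]
  [5, 17, 14, 17, 18, -2, 10]
  [4, -4, -6, 10, 1, 14, 6]
  [11, 11, 12, 15, 16, -2, 12]
C^⊗3:
  [24, 24, 21, 25, 25, 11, 25]
  [17, 26, 23, 26, 27, 7, 21]
  [20, 23, 21, 24, 25, 7, 23]
  [17, 17, 15, 18, 19, 4, 18]
  [18, 27, 22, 25, 26, 8, 23]
  [12, 13, 1, 17, 9, 21, 13]
  [19, 25, 19, 20, 24, 6, 21]
C^⊗4:
  [32, 34, 29, 33, 33, 19, 33]
  [27, 36, 31, 34, 35, 17, 32]
  [28, 34, 28, 31, 33, 15, 30]
  [25, 28, 22, 26, 27, 12, 26]
  [26, 35, 32, 35, 36, 16, 31]
  [20, 20, 18, 24, 22, 28, 21]
  [27, 33, 30, 33, 34, 14, 28]
C^⊗5:
  [40, 42, 39, 42, 43, 27, 41]
  [35, 44, 41, 44, 45, 25, 40]
  [36, 42, 39, 42, 43, 23, 37]
  [33, 36, 33, 36, 37, 20, 34]
  [36, 45, 40, 43, 44, 26, 41]
  [28, 31, 25, 31, 30, 35, 29]
  [35, 43, 38, 41, 42, 24, 39]
Key observation: the optimum is the walk 2->5->2->3->7->1, with weight 9 + 9 + 5 + 9 + 3 = 35.
Optimal value attained by: walk 2->5->2->3->7->1.
Answer: (C^⊗5)[2][1] = 35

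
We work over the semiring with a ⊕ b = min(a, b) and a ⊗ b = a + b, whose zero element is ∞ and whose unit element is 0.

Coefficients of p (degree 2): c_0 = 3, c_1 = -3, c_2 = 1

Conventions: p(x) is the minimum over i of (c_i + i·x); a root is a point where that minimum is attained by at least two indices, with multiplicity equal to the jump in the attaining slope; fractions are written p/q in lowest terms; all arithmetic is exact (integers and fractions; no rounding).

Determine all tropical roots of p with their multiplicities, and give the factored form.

hull edge (i=0, c=3) to (i=1, c=-3): slope -6, span 1
hull edge (i=1, c=-3) to (i=2, c=1): slope 4, span 1
Factored form: p(x) = 1 ⊗ (x ⊕ (-4)) ⊗ (x ⊕ 6)
Answer: roots = -4 (mult 1), 6 (mult 1)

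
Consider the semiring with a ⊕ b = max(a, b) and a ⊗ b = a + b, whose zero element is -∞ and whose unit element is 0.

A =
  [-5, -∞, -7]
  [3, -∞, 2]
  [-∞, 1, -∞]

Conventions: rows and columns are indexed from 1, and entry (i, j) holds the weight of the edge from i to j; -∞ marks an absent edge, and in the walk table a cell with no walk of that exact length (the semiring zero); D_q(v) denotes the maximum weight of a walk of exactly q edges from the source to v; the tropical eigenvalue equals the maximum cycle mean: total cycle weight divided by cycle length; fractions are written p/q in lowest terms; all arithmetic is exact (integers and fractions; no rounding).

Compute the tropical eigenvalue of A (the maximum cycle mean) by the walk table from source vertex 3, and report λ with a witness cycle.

q=0: [-∞, -∞, 0]
q=1: [-∞, 1, -∞]
q=2: [4, -∞, 3]
q=3: [-1, 4, -3]
Optimal cycle mean attained by: cycle 2->3->2, total 2 + 1, length 2.
Answer: λ = 3/2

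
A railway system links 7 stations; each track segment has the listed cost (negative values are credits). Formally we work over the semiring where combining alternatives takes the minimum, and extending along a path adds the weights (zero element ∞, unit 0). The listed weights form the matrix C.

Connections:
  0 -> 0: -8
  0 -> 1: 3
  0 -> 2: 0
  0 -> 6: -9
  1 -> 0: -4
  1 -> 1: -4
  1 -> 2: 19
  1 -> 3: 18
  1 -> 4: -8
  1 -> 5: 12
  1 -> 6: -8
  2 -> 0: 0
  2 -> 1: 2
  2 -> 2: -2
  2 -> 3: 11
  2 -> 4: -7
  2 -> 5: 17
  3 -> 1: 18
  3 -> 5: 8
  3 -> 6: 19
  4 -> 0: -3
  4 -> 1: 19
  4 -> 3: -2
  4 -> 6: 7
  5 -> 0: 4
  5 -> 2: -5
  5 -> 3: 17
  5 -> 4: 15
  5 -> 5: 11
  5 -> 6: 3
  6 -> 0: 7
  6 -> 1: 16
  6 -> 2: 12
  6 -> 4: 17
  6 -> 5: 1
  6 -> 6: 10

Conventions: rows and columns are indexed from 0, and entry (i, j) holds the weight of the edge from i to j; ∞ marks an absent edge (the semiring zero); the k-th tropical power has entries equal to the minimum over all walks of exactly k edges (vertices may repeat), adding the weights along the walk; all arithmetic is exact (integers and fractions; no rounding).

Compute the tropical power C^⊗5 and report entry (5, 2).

C^⊗2:
  [-16, -5, -8, 11, -7, -8, -17]
  [-12, -8, -4, -10, -12, -7, -13]
  [-10, -2, -4, -9, -9, 14, -9]
  [12, 14, 3, 25, 10, 19, 10]
  [-11, 0, -3, 37, 11, 6, -12]
  [-5, -3, -7, 6, -12, 4, -5]
  [-1, 10, -4, 15, 5, 11, -2]
C^⊗3:
  [-24, -13, -16, -9, -15, -16, -25]
  [-20, -12, -12, -14, -16, -12, -21]
  [-18, -7, -10, -11, -11, -8, -19]
  [3, 5, 1, 8, -4, 11, 3]
  [-19, -8, -11, 8, -10, -11, -20]
  [-15, -7, -9, -14, -14, -4, -14]
  [-9, -2, -6, 3, -11, -1, -10]
C^⊗4:
  [-32, -21, -24, -17, -23, -24, -33]
  [-28, -17, -20, -18, -20, -20, -29]
  [-26, -15, -18, -13, -17, -18, -27]
  [-7, 1, -1, -6, -6, 4, -6]
  [-27, -16, -19, -12, -18, -19, -28]
  [-23, -12, -15, -16, -16, -13, -24]
  [-17, -6, -9, -13, -13, -9, -18]
C^⊗5:
  [-40, -29, -32, -25, -31, -32, -41]
  [-36, -25, -28, -22, -27, -28, -37]
  [-34, -23, -26, -19, -25, -26, -35]
  [-15, -4, -7, -8, -8, -5, -16]
  [-35, -24, -27, -20, -26, -27, -36]
  [-31, -20, -23, -18, -22, -23, -32]
  [-25, -14, -17, -15, -16, -17, -26]
Key observation: the optimum is the walk 5->2->4->0->0->2, with weight (-5) + (-7) + (-3) + (-8) + 0 = -23.
Optimal value attained by: walk 5->2->4->0->0->2.
Answer: (C^⊗5)[5][2] = -23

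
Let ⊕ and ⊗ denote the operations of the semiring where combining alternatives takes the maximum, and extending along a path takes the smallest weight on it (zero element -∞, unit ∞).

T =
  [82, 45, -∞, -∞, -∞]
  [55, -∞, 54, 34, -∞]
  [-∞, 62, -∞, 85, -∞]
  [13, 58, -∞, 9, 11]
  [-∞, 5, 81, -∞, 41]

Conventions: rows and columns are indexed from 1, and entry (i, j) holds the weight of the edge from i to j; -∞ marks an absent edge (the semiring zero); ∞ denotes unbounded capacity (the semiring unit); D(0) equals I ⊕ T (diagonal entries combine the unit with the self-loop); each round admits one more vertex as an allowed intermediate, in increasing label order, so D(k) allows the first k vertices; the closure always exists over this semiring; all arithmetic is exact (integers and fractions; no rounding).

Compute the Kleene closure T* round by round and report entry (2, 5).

D(0):
  [∞, 45, -∞, -∞, -∞]
  [55, ∞, 54, 34, -∞]
  [-∞, 62, ∞, 85, -∞]
  [13, 58, -∞, ∞, 11]
  [-∞, 5, 81, -∞, ∞]
D(1):
  [∞, 45, -∞, -∞, -∞]
  [55, ∞, 54, 34, -∞]
  [-∞, 62, ∞, 85, -∞]
  [13, 58, -∞, ∞, 11]
  [-∞, 5, 81, -∞, ∞]
D(2):
  [∞, 45, 45, 34, -∞]
  [55, ∞, 54, 34, -∞]
  [55, 62, ∞, 85, -∞]
  [55, 58, 54, ∞, 11]
  [5, 5, 81, 5, ∞]
D(3):
  [∞, 45, 45, 45, -∞]
  [55, ∞, 54, 54, -∞]
  [55, 62, ∞, 85, -∞]
  [55, 58, 54, ∞, 11]
  [55, 62, 81, 81, ∞]
D(4):
  [∞, 45, 45, 45, 11]
  [55, ∞, 54, 54, 11]
  [55, 62, ∞, 85, 11]
  [55, 58, 54, ∞, 11]
  [55, 62, 81, 81, ∞]
D(5):
  [∞, 45, 45, 45, 11]
  [55, ∞, 54, 54, 11]
  [55, 62, ∞, 85, 11]
  [55, 58, 54, ∞, 11]
  [55, 62, 81, 81, ∞]
Answer: T*[2][5] = 11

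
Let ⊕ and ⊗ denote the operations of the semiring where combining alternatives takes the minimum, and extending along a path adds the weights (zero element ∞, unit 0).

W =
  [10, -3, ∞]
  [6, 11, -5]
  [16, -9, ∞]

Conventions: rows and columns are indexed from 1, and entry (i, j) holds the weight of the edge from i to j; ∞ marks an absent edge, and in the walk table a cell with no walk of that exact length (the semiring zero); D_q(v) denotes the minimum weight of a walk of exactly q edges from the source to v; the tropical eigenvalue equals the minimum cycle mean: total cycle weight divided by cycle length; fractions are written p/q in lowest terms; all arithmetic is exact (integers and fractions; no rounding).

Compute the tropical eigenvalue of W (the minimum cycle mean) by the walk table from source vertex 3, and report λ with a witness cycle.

q=0: [∞, ∞, 0]
q=1: [16, -9, ∞]
q=2: [-3, 2, -14]
q=3: [2, -23, -3]
Optimal cycle mean attained by: cycle 2->3->2, total (-5) + (-9), length 2.
Answer: λ = -7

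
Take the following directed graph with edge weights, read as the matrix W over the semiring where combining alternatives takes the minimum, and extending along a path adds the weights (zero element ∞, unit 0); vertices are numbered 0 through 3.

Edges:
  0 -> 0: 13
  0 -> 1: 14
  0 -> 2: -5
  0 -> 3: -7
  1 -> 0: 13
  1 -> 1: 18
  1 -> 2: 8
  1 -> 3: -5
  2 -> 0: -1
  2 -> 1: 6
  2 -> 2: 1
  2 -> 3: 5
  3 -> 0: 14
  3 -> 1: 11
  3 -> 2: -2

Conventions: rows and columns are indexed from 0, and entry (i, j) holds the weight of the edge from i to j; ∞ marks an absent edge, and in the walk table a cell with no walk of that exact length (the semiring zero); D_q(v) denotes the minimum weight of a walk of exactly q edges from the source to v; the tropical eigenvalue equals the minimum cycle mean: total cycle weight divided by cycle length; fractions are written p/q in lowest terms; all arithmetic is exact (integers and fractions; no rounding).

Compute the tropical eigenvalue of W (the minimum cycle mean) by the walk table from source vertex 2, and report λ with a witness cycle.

q=0: [∞, ∞, 0, ∞]
q=1: [-1, 6, 1, 5]
q=2: [0, 7, -6, -8]
q=3: [-7, 0, -10, -7]
q=4: [-11, -4, -12, -14]
Optimal cycle mean attained by: cycle 0->3->2->0, total (-7) + (-2) + (-1), length 3.
Answer: λ = -10/3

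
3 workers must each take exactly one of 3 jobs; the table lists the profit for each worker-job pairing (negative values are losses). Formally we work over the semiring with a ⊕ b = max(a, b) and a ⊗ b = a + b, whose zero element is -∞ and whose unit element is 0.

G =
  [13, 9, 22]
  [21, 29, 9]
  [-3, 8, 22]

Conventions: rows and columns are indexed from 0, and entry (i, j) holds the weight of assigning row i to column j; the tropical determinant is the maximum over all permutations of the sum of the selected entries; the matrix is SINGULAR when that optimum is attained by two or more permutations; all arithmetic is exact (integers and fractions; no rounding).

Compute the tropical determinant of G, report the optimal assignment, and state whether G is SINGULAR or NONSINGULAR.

σ = (0, 1, 2): 13 + 29 + 22 = 64
σ = (0, 2, 1): 13 + 9 + 8 = 30
σ = (1, 0, 2): 9 + 21 + 22 = 52
σ = (1, 2, 0): 9 + 9 + (-3) = 15
σ = (2, 0, 1): 22 + 21 + 8 = 51
σ = (2, 1, 0): 22 + 29 + (-3) = 48
Optimal value attained by: σ = (0, 1, 2).
Answer: det⊕(G) = 64; verdict: NONSINGULAR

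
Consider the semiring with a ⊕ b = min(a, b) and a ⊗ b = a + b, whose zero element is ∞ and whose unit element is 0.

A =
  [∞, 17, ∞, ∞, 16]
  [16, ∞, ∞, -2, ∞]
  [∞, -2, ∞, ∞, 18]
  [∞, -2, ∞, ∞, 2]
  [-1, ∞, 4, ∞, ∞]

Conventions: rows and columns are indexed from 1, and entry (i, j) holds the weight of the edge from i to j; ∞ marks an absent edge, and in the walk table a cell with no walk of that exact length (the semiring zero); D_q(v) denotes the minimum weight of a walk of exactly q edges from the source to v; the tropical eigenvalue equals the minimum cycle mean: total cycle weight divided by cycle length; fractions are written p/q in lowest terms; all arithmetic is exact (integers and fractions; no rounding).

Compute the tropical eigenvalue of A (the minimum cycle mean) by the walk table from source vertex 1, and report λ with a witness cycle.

q=0: [0, ∞, ∞, ∞, ∞]
q=1: [∞, 17, ∞, ∞, 16]
q=2: [15, ∞, 20, 15, ∞]
q=3: [∞, 13, ∞, ∞, 17]
q=4: [16, ∞, 21, 11, ∞]
q=5: [∞, 9, ∞, ∞, 13]
Optimal cycle mean attained by: cycle 2->4->2, total (-2) + (-2), length 2.
Answer: λ = -2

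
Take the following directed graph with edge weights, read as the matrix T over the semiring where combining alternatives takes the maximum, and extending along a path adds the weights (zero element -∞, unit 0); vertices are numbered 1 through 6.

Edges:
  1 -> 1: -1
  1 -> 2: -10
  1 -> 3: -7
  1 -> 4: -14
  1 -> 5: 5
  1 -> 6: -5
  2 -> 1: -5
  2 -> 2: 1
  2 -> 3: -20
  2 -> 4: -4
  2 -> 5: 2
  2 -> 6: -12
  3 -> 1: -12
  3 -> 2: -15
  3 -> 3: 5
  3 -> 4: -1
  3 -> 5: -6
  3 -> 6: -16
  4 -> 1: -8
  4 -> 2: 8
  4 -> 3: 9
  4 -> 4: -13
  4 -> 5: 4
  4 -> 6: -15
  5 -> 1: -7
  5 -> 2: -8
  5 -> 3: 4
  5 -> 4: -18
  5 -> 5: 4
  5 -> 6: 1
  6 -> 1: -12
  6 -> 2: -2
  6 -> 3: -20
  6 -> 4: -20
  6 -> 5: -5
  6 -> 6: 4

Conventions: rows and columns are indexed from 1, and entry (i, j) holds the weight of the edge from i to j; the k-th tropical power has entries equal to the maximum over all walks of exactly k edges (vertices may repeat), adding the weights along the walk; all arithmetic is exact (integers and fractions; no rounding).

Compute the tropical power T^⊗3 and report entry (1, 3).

T^⊗2:
  [-2, -3, 9, -8, 9, 6]
  [-4, 4, 6, -3, 6, 3]
  [-7, 7, 10, 4, 3, -5]
  [3, 9, 14, 8, 10, 5]
  [-3, -1, 9, 3, 8, 5]
  [-7, 2, -1, -6, 0, 8]
T^⊗3:
  [2, 4, 14, 8, 13, 10]
  [-1, 5, 11, 5, 10, 7]
  [2, 12, 15, 9, 9, 4]
  [4, 16, 19, 13, 14, 11]
  [1, 11, 14, 8, 12, 9]
  [-3, 6, 4, -2, 4, 12]
Key observation: the optimum is the walk 1->5->3->3, with weight 5 + 4 + 5 = 14.
Optimal value attained by: walk 1->5->3->3.
Answer: (T^⊗3)[1][3] = 14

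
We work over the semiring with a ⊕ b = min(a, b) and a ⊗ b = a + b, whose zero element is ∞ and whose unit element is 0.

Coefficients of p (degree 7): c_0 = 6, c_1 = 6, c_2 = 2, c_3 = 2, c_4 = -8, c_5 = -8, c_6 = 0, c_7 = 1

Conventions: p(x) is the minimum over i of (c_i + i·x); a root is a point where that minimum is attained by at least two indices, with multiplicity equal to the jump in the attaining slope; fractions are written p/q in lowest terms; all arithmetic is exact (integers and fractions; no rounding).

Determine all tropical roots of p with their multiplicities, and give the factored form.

hull edge (i=0, c=6) to (i=4, c=-8): slope -7/2, span 4
hull edge (i=4, c=-8) to (i=5, c=-8): slope 0, span 1
hull edge (i=5, c=-8) to (i=7, c=1): slope 9/2, span 2
Factored form: p(x) = 1 ⊗ (x ⊕ (-9/2)) ⊗ (x ⊕ (-9/2)) ⊗ (x ⊕ 0) ⊗ (x ⊕ 7/2) ⊗ (x ⊕ 7/2) ⊗ (x ⊕ 7/2) ⊗ (x ⊕ 7/2)
Answer: roots = -9/2 (mult 2), 0 (mult 1), 7/2 (mult 4)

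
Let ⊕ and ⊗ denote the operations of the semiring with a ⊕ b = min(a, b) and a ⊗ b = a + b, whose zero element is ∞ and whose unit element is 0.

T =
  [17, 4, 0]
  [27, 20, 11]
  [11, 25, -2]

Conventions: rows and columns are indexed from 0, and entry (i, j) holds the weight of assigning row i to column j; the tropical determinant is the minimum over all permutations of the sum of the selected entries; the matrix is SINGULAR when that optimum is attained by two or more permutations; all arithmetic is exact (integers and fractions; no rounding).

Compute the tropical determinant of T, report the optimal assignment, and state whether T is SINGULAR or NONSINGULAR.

σ = (0, 1, 2): 17 + 20 + (-2) = 35
σ = (0, 2, 1): 17 + 11 + 25 = 53
σ = (1, 0, 2): 4 + 27 + (-2) = 29
σ = (1, 2, 0): 4 + 11 + 11 = 26
σ = (2, 0, 1): 0 + 27 + 25 = 52
σ = (2, 1, 0): 0 + 20 + 11 = 31
Optimal value attained by: σ = (1, 2, 0).
Answer: det⊕(T) = 26; verdict: NONSINGULAR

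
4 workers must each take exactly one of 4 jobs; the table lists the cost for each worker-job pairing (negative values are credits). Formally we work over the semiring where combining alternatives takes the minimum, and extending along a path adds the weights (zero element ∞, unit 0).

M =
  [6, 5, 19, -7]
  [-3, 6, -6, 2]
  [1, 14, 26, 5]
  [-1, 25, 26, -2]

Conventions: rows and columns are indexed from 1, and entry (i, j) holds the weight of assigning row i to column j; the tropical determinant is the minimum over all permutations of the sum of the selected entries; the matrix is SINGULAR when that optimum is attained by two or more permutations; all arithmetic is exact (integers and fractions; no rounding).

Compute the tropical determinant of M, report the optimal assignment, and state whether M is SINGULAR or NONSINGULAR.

σ = (1, 2, 3, 4): 6 + 6 + 26 + (-2) = 36
σ = (1, 2, 4, 3): 6 + 6 + 5 + 26 = 43
σ = (1, 3, 2, 4): 6 + (-6) + 14 + (-2) = 12
σ = (1, 3, 4, 2): 6 + (-6) + 5 + 25 = 30
σ = (1, 4, 2, 3): 6 + 2 + 14 + 26 = 48
σ = (1, 4, 3, 2): 6 + 2 + 26 + 25 = 59
σ = (2, 1, 3, 4): 5 + (-3) + 26 + (-2) = 26
σ = (2, 1, 4, 3): 5 + (-3) + 5 + 26 = 33
σ = (2, 3, 1, 4): 5 + (-6) + 1 + (-2) = -2
σ = (2, 3, 4, 1): 5 + (-6) + 5 + (-1) = 3
σ = (2, 4, 1, 3): 5 + 2 + 1 + 26 = 34
σ = (2, 4, 3, 1): 5 + 2 + 26 + (-1) = 32
σ = (3, 1, 2, 4): 19 + (-3) + 14 + (-2) = 28
σ = (3, 1, 4, 2): 19 + (-3) + 5 + 25 = 46
σ = (3, 2, 1, 4): 19 + 6 + 1 + (-2) = 24
σ = (3, 2, 4, 1): 19 + 6 + 5 + (-1) = 29
σ = (3, 4, 1, 2): 19 + 2 + 1 + 25 = 47
σ = (3, 4, 2, 1): 19 + 2 + 14 + (-1) = 34
σ = (4, 1, 2, 3): (-7) + (-3) + 14 + 26 = 30
σ = (4, 1, 3, 2): (-7) + (-3) + 26 + 25 = 41
σ = (4, 2, 1, 3): (-7) + 6 + 1 + 26 = 26
σ = (4, 2, 3, 1): (-7) + 6 + 26 + (-1) = 24
σ = (4, 3, 1, 2): (-7) + (-6) + 1 + 25 = 13
σ = (4, 3, 2, 1): (-7) + (-6) + 14 + (-1) = 0
Optimal value attained by: σ = (2, 3, 1, 4).
Answer: det⊕(M) = -2; verdict: NONSINGULAR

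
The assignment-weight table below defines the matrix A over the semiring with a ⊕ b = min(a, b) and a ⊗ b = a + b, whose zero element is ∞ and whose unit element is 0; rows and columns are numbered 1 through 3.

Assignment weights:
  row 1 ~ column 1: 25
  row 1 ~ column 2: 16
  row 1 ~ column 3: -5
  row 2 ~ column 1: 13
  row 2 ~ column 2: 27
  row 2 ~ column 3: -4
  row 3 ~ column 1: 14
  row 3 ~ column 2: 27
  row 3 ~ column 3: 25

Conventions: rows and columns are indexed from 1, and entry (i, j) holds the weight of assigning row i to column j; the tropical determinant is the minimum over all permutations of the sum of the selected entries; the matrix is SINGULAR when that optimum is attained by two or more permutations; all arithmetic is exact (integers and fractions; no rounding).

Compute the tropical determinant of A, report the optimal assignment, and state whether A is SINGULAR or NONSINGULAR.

σ = (1, 2, 3): 25 + 27 + 25 = 77
σ = (1, 3, 2): 25 + (-4) + 27 = 48
σ = (2, 1, 3): 16 + 13 + 25 = 54
σ = (2, 3, 1): 16 + (-4) + 14 = 26
σ = (3, 1, 2): (-5) + 13 + 27 = 35
σ = (3, 2, 1): (-5) + 27 + 14 = 36
Optimal value attained by: σ = (2, 3, 1).
Answer: det⊕(A) = 26; verdict: NONSINGULAR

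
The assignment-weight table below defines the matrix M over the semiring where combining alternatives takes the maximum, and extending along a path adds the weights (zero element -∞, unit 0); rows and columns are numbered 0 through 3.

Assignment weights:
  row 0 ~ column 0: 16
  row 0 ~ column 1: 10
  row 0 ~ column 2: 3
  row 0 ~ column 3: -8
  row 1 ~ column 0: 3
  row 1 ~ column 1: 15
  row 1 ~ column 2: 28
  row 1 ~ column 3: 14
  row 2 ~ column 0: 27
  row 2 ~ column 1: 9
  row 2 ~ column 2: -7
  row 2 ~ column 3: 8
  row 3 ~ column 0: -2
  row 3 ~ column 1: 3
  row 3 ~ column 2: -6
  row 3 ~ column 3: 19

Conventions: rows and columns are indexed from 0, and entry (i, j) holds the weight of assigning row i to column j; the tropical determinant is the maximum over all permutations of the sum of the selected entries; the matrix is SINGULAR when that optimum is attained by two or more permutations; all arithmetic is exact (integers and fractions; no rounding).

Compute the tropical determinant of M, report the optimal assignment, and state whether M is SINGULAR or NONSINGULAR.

σ = (0, 1, 2, 3): 16 + 15 + (-7) + 19 = 43
σ = (0, 1, 3, 2): 16 + 15 + 8 + (-6) = 33
σ = (0, 2, 1, 3): 16 + 28 + 9 + 19 = 72
σ = (0, 2, 3, 1): 16 + 28 + 8 + 3 = 55
σ = (0, 3, 1, 2): 16 + 14 + 9 + (-6) = 33
σ = (0, 3, 2, 1): 16 + 14 + (-7) + 3 = 26
σ = (1, 0, 2, 3): 10 + 3 + (-7) + 19 = 25
σ = (1, 0, 3, 2): 10 + 3 + 8 + (-6) = 15
σ = (1, 2, 0, 3): 10 + 28 + 27 + 19 = 84
σ = (1, 2, 3, 0): 10 + 28 + 8 + (-2) = 44
σ = (1, 3, 0, 2): 10 + 14 + 27 + (-6) = 45
σ = (1, 3, 2, 0): 10 + 14 + (-7) + (-2) = 15
σ = (2, 0, 1, 3): 3 + 3 + 9 + 19 = 34
σ = (2, 0, 3, 1): 3 + 3 + 8 + 3 = 17
σ = (2, 1, 0, 3): 3 + 15 + 27 + 19 = 64
σ = (2, 1, 3, 0): 3 + 15 + 8 + (-2) = 24
σ = (2, 3, 0, 1): 3 + 14 + 27 + 3 = 47
σ = (2, 3, 1, 0): 3 + 14 + 9 + (-2) = 24
σ = (3, 0, 1, 2): (-8) + 3 + 9 + (-6) = -2
σ = (3, 0, 2, 1): (-8) + 3 + (-7) + 3 = -9
σ = (3, 1, 0, 2): (-8) + 15 + 27 + (-6) = 28
σ = (3, 1, 2, 0): (-8) + 15 + (-7) + (-2) = -2
σ = (3, 2, 0, 1): (-8) + 28 + 27 + 3 = 50
σ = (3, 2, 1, 0): (-8) + 28 + 9 + (-2) = 27
Optimal value attained by: σ = (1, 2, 0, 3).
Answer: det⊕(M) = 84; verdict: NONSINGULAR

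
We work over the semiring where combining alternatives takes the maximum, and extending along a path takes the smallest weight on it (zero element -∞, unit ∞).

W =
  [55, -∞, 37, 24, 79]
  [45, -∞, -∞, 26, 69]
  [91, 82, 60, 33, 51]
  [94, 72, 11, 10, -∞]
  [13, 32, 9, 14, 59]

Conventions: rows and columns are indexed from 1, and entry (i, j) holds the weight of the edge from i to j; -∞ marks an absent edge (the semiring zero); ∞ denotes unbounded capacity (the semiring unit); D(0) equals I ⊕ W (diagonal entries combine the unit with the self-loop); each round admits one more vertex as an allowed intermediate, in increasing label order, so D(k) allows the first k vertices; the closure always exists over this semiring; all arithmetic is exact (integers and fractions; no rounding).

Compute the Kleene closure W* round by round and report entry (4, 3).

D(0):
  [∞, -∞, 37, 24, 79]
  [45, ∞, -∞, 26, 69]
  [91, 82, ∞, 33, 51]
  [94, 72, 11, ∞, -∞]
  [13, 32, 9, 14, ∞]
D(1):
  [∞, -∞, 37, 24, 79]
  [45, ∞, 37, 26, 69]
  [91, 82, ∞, 33, 79]
  [94, 72, 37, ∞, 79]
  [13, 32, 13, 14, ∞]
D(2):
  [∞, -∞, 37, 24, 79]
  [45, ∞, 37, 26, 69]
  [91, 82, ∞, 33, 79]
  [94, 72, 37, ∞, 79]
  [32, 32, 32, 26, ∞]
D(3):
  [∞, 37, 37, 33, 79]
  [45, ∞, 37, 33, 69]
  [91, 82, ∞, 33, 79]
  [94, 72, 37, ∞, 79]
  [32, 32, 32, 32, ∞]
D(4):
  [∞, 37, 37, 33, 79]
  [45, ∞, 37, 33, 69]
  [91, 82, ∞, 33, 79]
  [94, 72, 37, ∞, 79]
  [32, 32, 32, 32, ∞]
D(5):
  [∞, 37, 37, 33, 79]
  [45, ∞, 37, 33, 69]
  [91, 82, ∞, 33, 79]
  [94, 72, 37, ∞, 79]
  [32, 32, 32, 32, ∞]
Answer: W*[4][3] = 37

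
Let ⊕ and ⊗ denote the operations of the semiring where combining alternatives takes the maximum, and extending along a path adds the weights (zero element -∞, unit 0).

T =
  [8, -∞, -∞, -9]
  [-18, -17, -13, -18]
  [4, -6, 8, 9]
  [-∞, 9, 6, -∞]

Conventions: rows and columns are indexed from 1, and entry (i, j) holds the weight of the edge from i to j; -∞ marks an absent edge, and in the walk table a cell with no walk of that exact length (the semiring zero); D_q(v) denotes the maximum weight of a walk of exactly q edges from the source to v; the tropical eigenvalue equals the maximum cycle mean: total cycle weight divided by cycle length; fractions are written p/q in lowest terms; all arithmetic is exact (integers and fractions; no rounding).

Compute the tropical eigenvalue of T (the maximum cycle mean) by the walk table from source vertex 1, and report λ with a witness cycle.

q=0: [0, -∞, -∞, -∞]
q=1: [8, -∞, -∞, -9]
q=2: [16, 0, -3, -1]
q=3: [24, 8, 5, 7]
q=4: [32, 16, 13, 15]
Optimal cycle mean attained by: cycle 1->1, total 8, length 1.
Answer: λ = 8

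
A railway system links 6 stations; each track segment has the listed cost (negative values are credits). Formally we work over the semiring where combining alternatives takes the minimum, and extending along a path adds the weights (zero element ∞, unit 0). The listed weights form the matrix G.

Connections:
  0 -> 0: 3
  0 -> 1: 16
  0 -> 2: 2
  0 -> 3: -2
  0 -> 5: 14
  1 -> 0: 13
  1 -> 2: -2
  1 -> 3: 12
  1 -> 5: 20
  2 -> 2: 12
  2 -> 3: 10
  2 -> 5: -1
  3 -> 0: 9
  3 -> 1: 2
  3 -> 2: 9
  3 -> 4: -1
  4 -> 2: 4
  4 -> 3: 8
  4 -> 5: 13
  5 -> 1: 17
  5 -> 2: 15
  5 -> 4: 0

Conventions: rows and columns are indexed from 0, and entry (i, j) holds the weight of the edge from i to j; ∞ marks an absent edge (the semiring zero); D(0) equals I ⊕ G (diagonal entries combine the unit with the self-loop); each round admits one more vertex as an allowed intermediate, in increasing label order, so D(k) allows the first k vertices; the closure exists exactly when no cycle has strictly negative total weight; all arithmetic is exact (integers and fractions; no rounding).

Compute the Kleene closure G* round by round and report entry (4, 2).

D(0):
  [0, 16, 2, -2, ∞, 14]
  [13, 0, -2, 12, ∞, 20]
  [∞, ∞, 0, 10, ∞, -1]
  [9, 2, 9, 0, -1, ∞]
  [∞, ∞, 4, 8, 0, 13]
  [∞, 17, 15, ∞, 0, 0]
D(1):
  [0, 16, 2, -2, ∞, 14]
  [13, 0, -2, 11, ∞, 20]
  [∞, ∞, 0, 10, ∞, -1]
  [9, 2, 9, 0, -1, 23]
  [∞, ∞, 4, 8, 0, 13]
  [∞, 17, 15, ∞, 0, 0]
D(2):
  [0, 16, 2, -2, ∞, 14]
  [13, 0, -2, 11, ∞, 20]
  [∞, ∞, 0, 10, ∞, -1]
  [9, 2, 0, 0, -1, 22]
  [∞, ∞, 4, 8, 0, 13]
  [30, 17, 15, 28, 0, 0]
D(3):
  [0, 16, 2, -2, ∞, 1]
  [13, 0, -2, 8, ∞, -3]
  [∞, ∞, 0, 10, ∞, -1]
  [9, 2, 0, 0, -1, -1]
  [∞, ∞, 4, 8, 0, 3]
  [30, 17, 15, 25, 0, 0]
D(4):
  [0, 0, -2, -2, -3, -3]
  [13, 0, -2, 8, 7, -3]
  [19, 12, 0, 10, 9, -1]
  [9, 2, 0, 0, -1, -1]
  [17, 10, 4, 8, 0, 3]
  [30, 17, 15, 25, 0, 0]
D(5):
  [0, 0, -2, -2, -3, -3]
  [13, 0, -2, 8, 7, -3]
  [19, 12, 0, 10, 9, -1]
  [9, 2, 0, 0, -1, -1]
  [17, 10, 4, 8, 0, 3]
  [17, 10, 4, 8, 0, 0]
D(6):
  [0, 0, -2, -2, -3, -3]
  [13, 0, -2, 5, -3, -3]
  [16, 9, 0, 7, -1, -1]
  [9, 2, 0, 0, -1, -1]
  [17, 10, 4, 8, 0, 3]
  [17, 10, 4, 8, 0, 0]
Answer: G*[4][2] = 4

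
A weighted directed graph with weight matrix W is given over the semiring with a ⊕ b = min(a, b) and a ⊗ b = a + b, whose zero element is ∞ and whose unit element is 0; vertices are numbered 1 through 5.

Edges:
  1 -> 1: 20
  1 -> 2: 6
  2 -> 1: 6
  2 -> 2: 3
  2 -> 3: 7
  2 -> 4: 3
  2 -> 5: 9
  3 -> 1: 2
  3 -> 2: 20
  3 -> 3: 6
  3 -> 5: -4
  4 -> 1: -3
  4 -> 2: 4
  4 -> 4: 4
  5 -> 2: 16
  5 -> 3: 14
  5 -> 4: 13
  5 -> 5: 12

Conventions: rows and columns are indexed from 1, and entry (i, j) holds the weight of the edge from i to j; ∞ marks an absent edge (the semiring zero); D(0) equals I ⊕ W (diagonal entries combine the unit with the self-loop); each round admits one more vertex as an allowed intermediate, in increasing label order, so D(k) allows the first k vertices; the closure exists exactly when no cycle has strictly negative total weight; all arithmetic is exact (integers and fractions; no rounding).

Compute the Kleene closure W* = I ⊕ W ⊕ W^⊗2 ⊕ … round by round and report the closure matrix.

D(0):
  [0, 6, ∞, ∞, ∞]
  [6, 0, 7, 3, 9]
  [2, 20, 0, ∞, -4]
  [-3, 4, ∞, 0, ∞]
  [∞, 16, 14, 13, 0]
D(1):
  [0, 6, ∞, ∞, ∞]
  [6, 0, 7, 3, 9]
  [2, 8, 0, ∞, -4]
  [-3, 3, ∞, 0, ∞]
  [∞, 16, 14, 13, 0]
D(2):
  [0, 6, 13, 9, 15]
  [6, 0, 7, 3, 9]
  [2, 8, 0, 11, -4]
  [-3, 3, 10, 0, 12]
  [22, 16, 14, 13, 0]
D(3):
  [0, 6, 13, 9, 9]
  [6, 0, 7, 3, 3]
  [2, 8, 0, 11, -4]
  [-3, 3, 10, 0, 6]
  [16, 16, 14, 13, 0]
D(4):
  [0, 6, 13, 9, 9]
  [0, 0, 7, 3, 3]
  [2, 8, 0, 11, -4]
  [-3, 3, 10, 0, 6]
  [10, 16, 14, 13, 0]
D(5):
  [0, 6, 13, 9, 9]
  [0, 0, 7, 3, 3]
  [2, 8, 0, 9, -4]
  [-3, 3, 10, 0, 6]
  [10, 16, 14, 13, 0]
Answer: W* = [[0, 6, 13, 9, 9], [0, 0, 7, 3, 3], [2, 8, 0, 9, -4], [-3, 3, 10, 0, 6], [10, 16, 14, 13, 0]]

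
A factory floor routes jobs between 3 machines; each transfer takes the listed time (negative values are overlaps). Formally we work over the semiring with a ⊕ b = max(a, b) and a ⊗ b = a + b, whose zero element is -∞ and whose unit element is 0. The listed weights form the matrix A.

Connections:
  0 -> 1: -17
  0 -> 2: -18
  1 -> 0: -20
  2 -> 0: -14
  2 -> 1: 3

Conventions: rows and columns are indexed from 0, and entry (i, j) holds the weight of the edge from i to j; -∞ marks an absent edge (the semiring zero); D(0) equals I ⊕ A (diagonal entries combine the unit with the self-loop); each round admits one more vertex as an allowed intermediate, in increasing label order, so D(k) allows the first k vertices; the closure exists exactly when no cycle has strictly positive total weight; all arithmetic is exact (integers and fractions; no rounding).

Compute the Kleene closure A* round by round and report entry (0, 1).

D(0):
  [0, -17, -18]
  [-20, 0, -∞]
  [-14, 3, 0]
D(1):
  [0, -17, -18]
  [-20, 0, -38]
  [-14, 3, 0]
D(2):
  [0, -17, -18]
  [-20, 0, -38]
  [-14, 3, 0]
D(3):
  [0, -15, -18]
  [-20, 0, -38]
  [-14, 3, 0]
Answer: A*[0][1] = -15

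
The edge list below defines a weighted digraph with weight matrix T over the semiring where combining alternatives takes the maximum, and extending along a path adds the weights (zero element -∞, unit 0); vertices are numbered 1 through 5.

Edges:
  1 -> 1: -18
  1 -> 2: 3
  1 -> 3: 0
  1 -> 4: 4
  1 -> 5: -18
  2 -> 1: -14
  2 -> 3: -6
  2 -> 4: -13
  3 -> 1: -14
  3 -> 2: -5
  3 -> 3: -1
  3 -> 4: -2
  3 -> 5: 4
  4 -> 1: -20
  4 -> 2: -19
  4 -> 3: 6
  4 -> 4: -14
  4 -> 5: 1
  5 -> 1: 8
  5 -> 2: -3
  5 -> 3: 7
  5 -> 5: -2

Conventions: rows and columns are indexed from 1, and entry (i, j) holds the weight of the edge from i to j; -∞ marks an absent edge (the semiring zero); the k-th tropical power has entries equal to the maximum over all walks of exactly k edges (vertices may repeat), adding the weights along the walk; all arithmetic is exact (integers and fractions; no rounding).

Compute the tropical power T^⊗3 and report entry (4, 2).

T^⊗2:
  [-10, -5, 10, -2, 5]
  [-20, -11, -7, -8, -2]
  [12, 1, 11, -3, 3]
  [9, 1, 8, 4, 10]
  [6, 11, 8, 12, 11]
T^⊗3:
  [13, 5, 12, 8, 14]
  [6, -5, 5, -9, -3]
  [11, 15, 12, 16, 15]
  [18, 12, 17, 13, 12]
  [19, 9, 18, 10, 13]
Key observation: the optimum is the walk 4->5->1->2, with weight 1 + 8 + 3 = 12.
Optimal value attained by: walk 4->5->1->2.
Answer: (T^⊗3)[4][2] = 12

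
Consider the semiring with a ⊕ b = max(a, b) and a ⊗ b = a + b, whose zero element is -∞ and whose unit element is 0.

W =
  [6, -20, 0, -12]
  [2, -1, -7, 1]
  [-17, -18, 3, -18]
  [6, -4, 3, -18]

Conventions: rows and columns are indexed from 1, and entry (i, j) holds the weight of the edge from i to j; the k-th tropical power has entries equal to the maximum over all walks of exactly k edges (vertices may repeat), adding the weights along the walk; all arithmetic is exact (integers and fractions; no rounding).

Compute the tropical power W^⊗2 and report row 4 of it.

W^⊗2:
  [12, -14, 6, -6]
  [8, -2, 4, 0]
  [-11, -15, 6, -15]
  [12, -5, 6, -3]
Answer: row 4 of W^⊗2 = [12, -5, 6, -3]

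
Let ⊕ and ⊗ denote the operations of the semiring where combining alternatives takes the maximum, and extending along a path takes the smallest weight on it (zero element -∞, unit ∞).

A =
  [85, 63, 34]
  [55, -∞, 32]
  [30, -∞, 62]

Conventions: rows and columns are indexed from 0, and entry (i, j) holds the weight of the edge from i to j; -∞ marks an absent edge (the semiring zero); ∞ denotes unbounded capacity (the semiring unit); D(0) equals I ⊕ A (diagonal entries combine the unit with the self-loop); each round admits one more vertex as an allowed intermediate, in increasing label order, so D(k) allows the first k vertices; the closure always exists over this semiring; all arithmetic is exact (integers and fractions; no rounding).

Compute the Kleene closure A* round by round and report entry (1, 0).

D(0):
  [∞, 63, 34]
  [55, ∞, 32]
  [30, -∞, ∞]
D(1):
  [∞, 63, 34]
  [55, ∞, 34]
  [30, 30, ∞]
D(2):
  [∞, 63, 34]
  [55, ∞, 34]
  [30, 30, ∞]
D(3):
  [∞, 63, 34]
  [55, ∞, 34]
  [30, 30, ∞]
Answer: A*[1][0] = 55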